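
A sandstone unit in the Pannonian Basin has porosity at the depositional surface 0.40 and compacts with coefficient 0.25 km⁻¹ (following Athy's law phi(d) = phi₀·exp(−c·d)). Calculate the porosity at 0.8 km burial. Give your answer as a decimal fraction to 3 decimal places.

0.327

phi = phi₀·exp(−c·d) = 0.4 × exp(−0.25 × 0.8) = 0.4 × exp(−0.2)
  = 0.4 × 0.8187 = 0.3275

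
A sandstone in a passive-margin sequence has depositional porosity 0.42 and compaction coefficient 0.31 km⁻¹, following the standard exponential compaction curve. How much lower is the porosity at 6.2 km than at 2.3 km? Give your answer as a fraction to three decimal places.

0.144

n(2.3) = 0.42·e^(−0.31×2.3) = 0.2059
n(6.2) = 0.42·e^(−0.31×6.2) = 0.0615
Δn = 0.2059 − 0.0615 = 0.1444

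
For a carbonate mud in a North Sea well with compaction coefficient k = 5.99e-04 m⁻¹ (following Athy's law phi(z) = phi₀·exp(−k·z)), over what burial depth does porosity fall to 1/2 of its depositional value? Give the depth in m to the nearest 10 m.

Working in km (1 km = 1000 m; k in km⁻¹ = k in m⁻¹ × 1000):
phi/phi₀ = 1/2 ⇒ exp(−k·z) = 1/2 ⇒ z = ln(2) / k
z = 0.6931 / 0.599 = 1.157 km

1160 m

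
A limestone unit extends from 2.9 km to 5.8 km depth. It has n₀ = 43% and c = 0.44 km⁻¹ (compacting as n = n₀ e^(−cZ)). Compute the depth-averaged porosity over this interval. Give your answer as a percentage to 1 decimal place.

6.8%

⟨n⟩ = (1/(Z₂−Z₁)) ∫ n₀ e^(−cZ) dZ = n₀·(e^(−c·Z₁) − e^(−c·Z₂)) / (c·(Z₂−Z₁))
e^(−0.44×2.9) = 0.2792; e^(−0.44×5.8) = 0.0779
⟨n⟩ = 0.43 × (0.2792 − 0.0779) / (0.44 × 2.9) = 0.43 × 0.1577 = 0.0678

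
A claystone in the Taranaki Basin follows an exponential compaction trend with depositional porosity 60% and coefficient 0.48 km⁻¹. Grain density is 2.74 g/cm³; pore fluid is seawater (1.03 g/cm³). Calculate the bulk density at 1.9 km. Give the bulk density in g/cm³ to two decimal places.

Porosity at depth: n = 0.6·exp(−0.48×1.9) = 0.6×0.4017 = 0.2410
Bulk density: ρ_b = (1−n)ρ_g + n·ρ_f = 0.7590×2.74 + 0.2410×1.03
       = 2.080 + 0.248 = 2.328 g/cm³

2.33 g/cm³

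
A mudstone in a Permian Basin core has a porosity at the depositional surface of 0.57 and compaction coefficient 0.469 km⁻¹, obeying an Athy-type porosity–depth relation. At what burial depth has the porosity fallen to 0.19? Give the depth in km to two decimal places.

2.34 km

Invert Athy's law: d = ln(phi₀/phi) / c
d = ln(0.57/0.19) / 0.469 = ln(3) / 0.469 = 1.0986 / 0.469 = 2.342 km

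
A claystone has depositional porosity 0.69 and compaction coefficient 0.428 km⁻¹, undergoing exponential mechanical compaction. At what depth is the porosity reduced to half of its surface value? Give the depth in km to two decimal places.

φ/φ₀ = 1/2 ⇒ exp(−k·z) = 1/2 ⇒ z = ln(2) / k
z = 0.6931 / 0.428 = 1.620 km

1.62 km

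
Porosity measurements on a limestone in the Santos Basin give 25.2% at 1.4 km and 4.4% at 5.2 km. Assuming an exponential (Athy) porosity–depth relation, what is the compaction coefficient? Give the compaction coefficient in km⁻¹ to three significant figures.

0.459 km⁻¹

Athy: φ(z) = φ₀ e^(−βz) ⇒ φ₁/φ₂ = e^{β(z₂−z₁)} ⇒ β = ln(φ₁/φ₂)/(z₂−z₁)
β = ln(0.252/0.044) / (5.2 − 1.4) = ln(5.727) / 3.8 = 1.7452 / 3.8 = 0.4593 km⁻¹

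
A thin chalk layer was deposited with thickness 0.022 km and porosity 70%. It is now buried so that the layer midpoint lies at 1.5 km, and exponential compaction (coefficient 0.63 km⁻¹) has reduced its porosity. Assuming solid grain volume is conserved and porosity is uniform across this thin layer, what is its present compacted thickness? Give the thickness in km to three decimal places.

Porosity at 1.5 km: φ = 0.7·exp(−0.63×1.5) = 0.2721
Solid-volume conservation: h(1−φ) = h₀(1−φ₀) ⇒ h = h₀·(1−φ₀)/(1−φ)
h = 0.022 × (1 − 0.7)/(1 − 0.2721) = 0.022 × 0.4121 = 0.0091 km

0.009 km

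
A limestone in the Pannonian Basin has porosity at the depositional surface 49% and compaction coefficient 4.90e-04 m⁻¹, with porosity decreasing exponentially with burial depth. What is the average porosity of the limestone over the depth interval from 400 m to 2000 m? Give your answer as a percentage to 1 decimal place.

27.9%

Working in km (1 km = 1000 m; c in km⁻¹ = c in m⁻¹ × 1000):
⟨φ⟩ = (1/(z₂−z₁)) ∫ φ₀ e^(−cz) dz = φ₀·(e^(−c·z₁) − e^(−c·z₂)) / (c·(z₂−z₁))
e^(−0.49×0.4) = 0.8220; e^(−0.49×2) = 0.3753
⟨φ⟩ = 0.49 × (0.8220 − 0.3753) / (0.49 × 1.6) = 0.49 × 0.5698 = 0.2792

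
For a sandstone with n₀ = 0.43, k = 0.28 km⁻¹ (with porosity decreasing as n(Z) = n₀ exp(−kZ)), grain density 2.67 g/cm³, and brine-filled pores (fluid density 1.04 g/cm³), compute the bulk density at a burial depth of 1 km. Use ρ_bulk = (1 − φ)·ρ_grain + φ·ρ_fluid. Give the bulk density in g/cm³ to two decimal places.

Porosity at depth: n = 0.43·exp(−0.28×1) = 0.43×0.7558 = 0.3250
Bulk density: ρ_b = (1−n)ρ_g + n·ρ_f = 0.6750×2.67 + 0.3250×1.04
       = 1.802 + 0.338 = 2.140 g/cm³

2.14 g/cm³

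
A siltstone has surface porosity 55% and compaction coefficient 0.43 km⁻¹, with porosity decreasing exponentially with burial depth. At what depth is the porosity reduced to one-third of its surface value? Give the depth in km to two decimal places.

φ/φ₀ = 1/3 ⇒ exp(−c·z) = 1/3 ⇒ z = ln(3) / c
z = 1.0986 / 0.43 = 2.555 km

2.55 km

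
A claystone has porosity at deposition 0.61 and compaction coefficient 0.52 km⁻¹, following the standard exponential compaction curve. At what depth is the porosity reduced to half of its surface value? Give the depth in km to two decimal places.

n/n₀ = 1/2 ⇒ exp(−β·d) = 1/2 ⇒ d = ln(2) / β
d = 0.6931 / 0.52 = 1.333 km

1.33 km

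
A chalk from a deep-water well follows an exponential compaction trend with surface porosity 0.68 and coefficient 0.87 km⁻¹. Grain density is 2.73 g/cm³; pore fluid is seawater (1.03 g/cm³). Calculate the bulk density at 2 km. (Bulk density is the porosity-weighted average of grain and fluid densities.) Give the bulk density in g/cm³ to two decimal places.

Porosity at depth: phi = 0.68·exp(−0.87×2) = 0.68×0.1755 = 0.1194
Bulk density: ρ_b = (1−phi)ρ_g + phi·ρ_f = 0.8806×2.73 + 0.1194×1.03
       = 2.404 + 0.123 = 2.527 g/cm³

2.53 g/cm³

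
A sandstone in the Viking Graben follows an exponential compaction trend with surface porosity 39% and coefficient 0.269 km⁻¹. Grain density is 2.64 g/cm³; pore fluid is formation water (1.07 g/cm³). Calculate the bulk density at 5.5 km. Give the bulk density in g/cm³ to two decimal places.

Porosity at depth: φ = 0.39·exp(−0.269×5.5) = 0.39×0.2278 = 0.0888
Bulk density: ρ_b = (1−φ)ρ_g + φ·ρ_f = 0.9112×2.64 + 0.0888×1.07
       = 2.406 + 0.095 = 2.501 g/cm³

2.50 g/cm³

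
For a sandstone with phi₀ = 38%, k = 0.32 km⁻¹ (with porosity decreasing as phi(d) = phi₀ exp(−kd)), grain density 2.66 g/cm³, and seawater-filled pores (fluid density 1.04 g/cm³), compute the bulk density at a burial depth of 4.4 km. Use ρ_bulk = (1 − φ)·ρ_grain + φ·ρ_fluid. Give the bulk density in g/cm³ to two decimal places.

2.51 g/cm³

Porosity at depth: phi = 0.38·exp(−0.32×4.4) = 0.38×0.2446 = 0.0930
Bulk density: ρ_b = (1−phi)ρ_g + phi·ρ_f = 0.9070×2.66 + 0.0930×1.04
       = 2.413 + 0.097 = 2.509 g/cm³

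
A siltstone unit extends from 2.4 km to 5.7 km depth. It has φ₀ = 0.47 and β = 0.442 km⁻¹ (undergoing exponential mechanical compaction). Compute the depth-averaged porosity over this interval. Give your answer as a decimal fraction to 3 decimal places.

0.086

⟨φ⟩ = (1/(d₂−d₁)) ∫ φ₀ e^(−βd) dd = φ₀·(e^(−β·d₁) − e^(−β·d₂)) / (β·(d₂−d₁))
e^(−0.442×2.4) = 0.3462; e^(−0.442×5.7) = 0.0805
⟨φ⟩ = 0.47 × (0.3462 − 0.0805) / (0.442 × 3.3) = 0.47 × 0.1821 = 0.0856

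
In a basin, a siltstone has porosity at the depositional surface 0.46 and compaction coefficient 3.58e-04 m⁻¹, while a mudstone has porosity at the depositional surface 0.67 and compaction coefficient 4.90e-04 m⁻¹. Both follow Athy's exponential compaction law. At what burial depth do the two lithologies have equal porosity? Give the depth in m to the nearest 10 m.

2850 m

Working in km (1 km = 1000 m; β in km⁻¹ = β in m⁻¹ × 1000):
Set phi₀ₐ e^(−βₐz) = phi₀ᵦ e^(−βᵦz) ⇒ ln(phi₀ₐ/phi₀ᵦ) = (βₐ − βᵦ)·z
z = ln(0.46/0.67) / (0.358 − 0.49) = -0.3761 / -0.132 = 2.849 km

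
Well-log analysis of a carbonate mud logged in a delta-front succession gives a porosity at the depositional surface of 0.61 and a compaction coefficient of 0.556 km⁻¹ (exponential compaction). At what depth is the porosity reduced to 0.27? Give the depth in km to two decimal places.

Invert Athy's law: z = ln(φ₀/φ) / c
z = ln(0.61/0.27) / 0.556 = ln(2.259) / 0.556 = 0.8150 / 0.556 = 1.466 km

1.47 km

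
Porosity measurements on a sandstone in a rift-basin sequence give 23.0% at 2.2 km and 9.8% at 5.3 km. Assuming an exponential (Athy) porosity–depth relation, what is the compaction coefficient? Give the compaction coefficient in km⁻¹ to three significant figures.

Athy: n(z) = n₀ e^(−cz) ⇒ n₁/n₂ = e^{c(z₂−z₁)} ⇒ c = ln(n₁/n₂)/(z₂−z₁)
c = ln(0.23/0.098) / (5.3 − 2.2) = ln(2.347) / 3.1 = 0.8531 / 3.1 = 0.2752 km⁻¹

0.275 km⁻¹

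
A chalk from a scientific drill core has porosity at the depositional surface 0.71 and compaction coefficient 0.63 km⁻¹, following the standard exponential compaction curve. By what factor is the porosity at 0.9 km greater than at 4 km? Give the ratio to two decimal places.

7.05

φ(Z₁)/φ(Z₂) = e^(−β·Z₁)/e^(−β·Z₂) = e^{β(Z₂−Z₁)}
= exp(0.63 × 3.1) = exp(1.953) = 7.0498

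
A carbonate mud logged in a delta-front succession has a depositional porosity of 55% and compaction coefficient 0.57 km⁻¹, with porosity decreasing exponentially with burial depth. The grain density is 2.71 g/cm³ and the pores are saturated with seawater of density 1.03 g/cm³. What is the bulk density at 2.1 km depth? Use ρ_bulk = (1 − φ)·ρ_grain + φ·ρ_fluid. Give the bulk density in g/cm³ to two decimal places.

Porosity at depth: phi = 0.55·exp(−0.57×2.1) = 0.55×0.3021 = 0.1662
Bulk density: ρ_b = (1−phi)ρ_g + phi·ρ_f = 0.8338×2.71 + 0.1662×1.03
       = 2.260 + 0.171 = 2.431 g/cm³

2.43 g/cm³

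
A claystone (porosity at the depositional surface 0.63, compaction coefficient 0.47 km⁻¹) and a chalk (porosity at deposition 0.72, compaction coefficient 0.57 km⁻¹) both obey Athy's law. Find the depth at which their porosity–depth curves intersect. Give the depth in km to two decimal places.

Set phi₀ₐ e^(−kₐd) = phi₀ᵦ e^(−kᵦd) ⇒ ln(phi₀ₐ/phi₀ᵦ) = (kₐ − kᵦ)·d
d = ln(0.63/0.72) / (0.47 − 0.57) = -0.1335 / -0.1 = 1.335 km

1.34 km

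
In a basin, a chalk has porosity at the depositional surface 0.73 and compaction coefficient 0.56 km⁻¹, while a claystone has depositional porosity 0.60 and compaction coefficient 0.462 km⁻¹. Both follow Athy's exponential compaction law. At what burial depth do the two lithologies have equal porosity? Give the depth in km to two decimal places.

Set n₀ₐ e^(−βₐZ) = n₀ᵦ e^(−βᵦZ) ⇒ ln(n₀ₐ/n₀ᵦ) = (βₐ − βᵦ)·Z
Z = ln(0.73/0.6) / (0.56 − 0.462) = 0.1961 / 0.098 = 2.001 km

2.00 km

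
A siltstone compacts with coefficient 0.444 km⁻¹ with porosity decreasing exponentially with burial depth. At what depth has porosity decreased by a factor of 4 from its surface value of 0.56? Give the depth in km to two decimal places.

φ/φ₀ = 1/4 ⇒ exp(−c·z) = 1/4 ⇒ z = ln(4) / c
z = 1.3863 / 0.444 = 3.122 km

3.12 km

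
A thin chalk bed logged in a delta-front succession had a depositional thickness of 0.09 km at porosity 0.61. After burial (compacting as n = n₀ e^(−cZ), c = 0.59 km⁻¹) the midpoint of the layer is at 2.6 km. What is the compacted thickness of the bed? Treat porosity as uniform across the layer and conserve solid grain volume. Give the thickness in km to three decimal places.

Porosity at 2.6 km: n = 0.61·exp(−0.59×2.6) = 0.1316
Solid-volume conservation: h(1−n) = h₀(1−n₀) ⇒ h = h₀·(1−n₀)/(1−n)
h = 0.09 × (1 − 0.61)/(1 − 0.1316) = 0.09 × 0.4491 = 0.0404 km

0.040 km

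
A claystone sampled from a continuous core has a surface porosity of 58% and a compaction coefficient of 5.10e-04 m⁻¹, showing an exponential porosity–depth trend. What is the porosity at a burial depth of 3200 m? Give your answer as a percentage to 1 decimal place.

Working in km (1 km = 1000 m; c in km⁻¹ = c in m⁻¹ × 1000):
φ = φ₀·exp(−c·z) = 0.58 × exp(−0.51 × 3.2) = 0.58 × exp(−1.632)
  = 0.58 × 0.1955 = 0.1134

11.3%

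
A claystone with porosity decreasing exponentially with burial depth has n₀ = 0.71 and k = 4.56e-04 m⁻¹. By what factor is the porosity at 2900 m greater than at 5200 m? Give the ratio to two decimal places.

2.85

Working in km (1 km = 1000 m; k in km⁻¹ = k in m⁻¹ × 1000):
n(z₁)/n(z₂) = e^(−k·z₁)/e^(−k·z₂) = e^{k(z₂−z₁)}
= exp(0.456 × 2.3) = exp(1.049) = 2.8542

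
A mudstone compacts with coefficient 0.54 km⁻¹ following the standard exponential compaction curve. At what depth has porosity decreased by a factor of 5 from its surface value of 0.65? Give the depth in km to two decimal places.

φ/φ₀ = 1/5 ⇒ exp(−β·z) = 1/5 ⇒ z = ln(5) / β
z = 1.6094 / 0.54 = 2.980 km

2.98 km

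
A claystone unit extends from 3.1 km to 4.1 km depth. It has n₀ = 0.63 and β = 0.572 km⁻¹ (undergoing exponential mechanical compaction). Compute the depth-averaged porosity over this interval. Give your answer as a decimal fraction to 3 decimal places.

0.081

⟨n⟩ = (1/(Z₂−Z₁)) ∫ n₀ e^(−βZ) dZ = n₀·(e^(−β·Z₁) − e^(−β·Z₂)) / (β·(Z₂−Z₁))
e^(−0.572×3.1) = 0.1698; e^(−0.572×4.1) = 0.0958
⟨n⟩ = 0.63 × (0.1698 − 0.0958) / (0.572 × 1) = 0.63 × 0.1293 = 0.0815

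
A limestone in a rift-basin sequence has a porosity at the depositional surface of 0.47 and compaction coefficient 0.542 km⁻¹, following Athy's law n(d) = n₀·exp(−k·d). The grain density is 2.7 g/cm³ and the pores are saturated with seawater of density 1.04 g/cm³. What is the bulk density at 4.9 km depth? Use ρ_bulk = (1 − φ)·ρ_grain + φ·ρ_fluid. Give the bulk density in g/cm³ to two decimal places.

2.65 g/cm³

Porosity at depth: n = 0.47·exp(−0.542×4.9) = 0.47×0.0702 = 0.0330
Bulk density: ρ_b = (1−n)ρ_g + n·ρ_f = 0.9670×2.7 + 0.0330×1.04
       = 2.611 + 0.034 = 2.645 g/cm³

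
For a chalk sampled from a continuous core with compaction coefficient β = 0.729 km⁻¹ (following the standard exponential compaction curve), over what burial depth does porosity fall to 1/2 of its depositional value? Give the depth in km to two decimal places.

0.95 km

phi/phi₀ = 1/2 ⇒ exp(−β·Z) = 1/2 ⇒ Z = ln(2) / β
Z = 0.6931 / 0.729 = 0.951 km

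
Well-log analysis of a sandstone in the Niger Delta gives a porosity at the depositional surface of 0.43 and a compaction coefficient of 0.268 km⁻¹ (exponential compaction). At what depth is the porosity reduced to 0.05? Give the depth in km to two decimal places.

Invert Athy's law: z = ln(n₀/n) / k
z = ln(0.43/0.05) / 0.268 = ln(8.6) / 0.268 = 2.1518 / 0.268 = 8.029 km

8.03 km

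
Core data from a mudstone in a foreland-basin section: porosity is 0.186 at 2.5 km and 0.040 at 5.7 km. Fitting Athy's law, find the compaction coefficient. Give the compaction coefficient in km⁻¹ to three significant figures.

Athy: n(z) = n₀ e^(−kz) ⇒ n₁/n₂ = e^{k(z₂−z₁)} ⇒ k = ln(n₁/n₂)/(z₂−z₁)
k = ln(0.186/0.04) / (5.7 − 2.5) = ln(4.65) / 3.2 = 1.5369 / 3.2 = 0.4803 km⁻¹

0.480 km⁻¹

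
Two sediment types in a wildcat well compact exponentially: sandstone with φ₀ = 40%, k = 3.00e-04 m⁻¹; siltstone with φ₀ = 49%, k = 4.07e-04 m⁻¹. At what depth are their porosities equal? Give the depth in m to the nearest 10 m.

1900 m

Working in km (1 km = 1000 m; k in km⁻¹ = k in m⁻¹ × 1000):
Set φ₀ₐ e^(−kₐd) = φ₀ᵦ e^(−kᵦd) ⇒ ln(φ₀ₐ/φ₀ᵦ) = (kₐ − kᵦ)·d
d = ln(0.4/0.49) / (0.3 − 0.407) = -0.2029 / -0.107 = 1.897 km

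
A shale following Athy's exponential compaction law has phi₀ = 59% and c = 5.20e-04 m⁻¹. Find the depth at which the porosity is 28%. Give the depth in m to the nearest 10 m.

1430 m

Working in km (1 km = 1000 m; c in km⁻¹ = c in m⁻¹ × 1000):
Invert Athy's law: z = ln(phi₀/phi) / c
z = ln(0.59/0.28) / 0.52 = ln(2.107) / 0.52 = 0.7453 / 0.52 = 1.433 km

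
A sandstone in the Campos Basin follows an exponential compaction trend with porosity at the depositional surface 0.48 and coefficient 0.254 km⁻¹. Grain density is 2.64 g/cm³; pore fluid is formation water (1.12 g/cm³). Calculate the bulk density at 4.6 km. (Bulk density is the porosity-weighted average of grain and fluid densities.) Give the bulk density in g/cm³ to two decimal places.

2.41 g/cm³

Porosity at depth: φ = 0.48·exp(−0.254×4.6) = 0.48×0.3109 = 0.1492
Bulk density: ρ_b = (1−φ)ρ_g + φ·ρ_f = 0.8508×2.64 + 0.1492×1.12
       = 2.246 + 0.167 = 2.413 g/cm³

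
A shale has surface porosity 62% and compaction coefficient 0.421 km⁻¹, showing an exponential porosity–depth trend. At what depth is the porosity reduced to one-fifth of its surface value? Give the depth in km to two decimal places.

φ/φ₀ = 1/5 ⇒ exp(−c·Z) = 1/5 ⇒ Z = ln(5) / c
Z = 1.6094 / 0.421 = 3.823 km

3.82 km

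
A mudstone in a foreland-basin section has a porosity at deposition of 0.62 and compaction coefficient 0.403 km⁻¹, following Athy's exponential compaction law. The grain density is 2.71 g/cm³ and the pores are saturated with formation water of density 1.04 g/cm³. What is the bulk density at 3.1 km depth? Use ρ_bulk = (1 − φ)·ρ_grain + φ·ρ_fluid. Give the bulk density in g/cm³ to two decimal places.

Porosity at depth: phi = 0.62·exp(−0.403×3.1) = 0.62×0.2867 = 0.1778
Bulk density: ρ_b = (1−phi)ρ_g + phi·ρ_f = 0.8222×2.71 + 0.1778×1.04
       = 2.228 + 0.185 = 2.413 g/cm³

2.41 g/cm³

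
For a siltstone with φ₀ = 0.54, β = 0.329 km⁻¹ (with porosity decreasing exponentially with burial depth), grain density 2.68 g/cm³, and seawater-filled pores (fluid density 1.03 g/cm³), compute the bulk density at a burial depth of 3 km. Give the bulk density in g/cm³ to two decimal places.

2.35 g/cm³

Porosity at depth: φ = 0.54·exp(−0.329×3) = 0.54×0.3727 = 0.2013
Bulk density: ρ_b = (1−φ)ρ_g + φ·ρ_f = 0.7987×2.68 + 0.2013×1.03
       = 2.141 + 0.207 = 2.348 g/cm³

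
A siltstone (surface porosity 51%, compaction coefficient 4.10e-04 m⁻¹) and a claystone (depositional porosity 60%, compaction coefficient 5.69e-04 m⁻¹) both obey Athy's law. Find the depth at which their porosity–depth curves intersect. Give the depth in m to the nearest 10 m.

1020 m

Working in km (1 km = 1000 m; k in km⁻¹ = k in m⁻¹ × 1000):
Set φ₀ₐ e^(−kₐZ) = φ₀ᵦ e^(−kᵦZ) ⇒ ln(φ₀ₐ/φ₀ᵦ) = (kₐ − kᵦ)·Z
Z = ln(0.51/0.6) / (0.41 − 0.569) = -0.1625 / -0.159 = 1.022 km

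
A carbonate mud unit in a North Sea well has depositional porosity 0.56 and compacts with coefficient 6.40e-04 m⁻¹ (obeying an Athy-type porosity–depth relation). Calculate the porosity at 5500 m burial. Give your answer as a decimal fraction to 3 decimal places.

Working in km (1 km = 1000 m; c in km⁻¹ = c in m⁻¹ × 1000):
n = n₀·exp(−c·Z) = 0.56 × exp(−0.64 × 5.5) = 0.56 × exp(−3.52)
  = 0.56 × 0.0296 = 0.0166

0.017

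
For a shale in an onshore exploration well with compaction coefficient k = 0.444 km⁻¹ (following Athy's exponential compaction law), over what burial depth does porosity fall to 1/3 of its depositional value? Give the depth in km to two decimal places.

2.47 km

φ/φ₀ = 1/3 ⇒ exp(−k·z) = 1/3 ⇒ z = ln(3) / k
z = 1.0986 / 0.444 = 2.474 km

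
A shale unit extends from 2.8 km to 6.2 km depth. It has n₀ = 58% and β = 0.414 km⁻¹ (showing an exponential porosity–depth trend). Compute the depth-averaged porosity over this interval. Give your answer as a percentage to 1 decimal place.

9.8%

⟨n⟩ = (1/(z₂−z₁)) ∫ n₀ e^(−βz) dz = n₀·(e^(−β·z₁) − e^(−β·z₂)) / (β·(z₂−z₁))
e^(−0.414×2.8) = 0.3137; e^(−0.414×6.2) = 0.0768
⟨n⟩ = 0.58 × (0.3137 − 0.0768) / (0.414 × 3.4) = 0.58 × 0.1683 = 0.0976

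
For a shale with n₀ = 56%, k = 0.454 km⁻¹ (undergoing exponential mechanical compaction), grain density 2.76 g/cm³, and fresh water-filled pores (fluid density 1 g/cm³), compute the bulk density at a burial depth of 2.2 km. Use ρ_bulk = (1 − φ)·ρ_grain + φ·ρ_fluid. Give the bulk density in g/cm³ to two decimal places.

Porosity at depth: n = 0.56·exp(−0.454×2.2) = 0.56×0.3683 = 0.2063
Bulk density: ρ_b = (1−n)ρ_g + n·ρ_f = 0.7937×2.76 + 0.2063×1
       = 2.191 + 0.206 = 2.397 g/cm³

2.40 g/cm³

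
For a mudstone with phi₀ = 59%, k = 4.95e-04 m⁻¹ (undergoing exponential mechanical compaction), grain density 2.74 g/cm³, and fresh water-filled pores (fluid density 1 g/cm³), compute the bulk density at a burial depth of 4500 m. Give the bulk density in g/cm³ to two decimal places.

2.63 g/cm³

Working in km (1 km = 1000 m; k in km⁻¹ = k in m⁻¹ × 1000):
Porosity at depth: phi = 0.59·exp(−0.495×4.5) = 0.59×0.1078 = 0.0636
Bulk density: ρ_b = (1−phi)ρ_g + phi·ρ_f = 0.9364×2.74 + 0.0636×1
       = 2.566 + 0.064 = 2.629 g/cm³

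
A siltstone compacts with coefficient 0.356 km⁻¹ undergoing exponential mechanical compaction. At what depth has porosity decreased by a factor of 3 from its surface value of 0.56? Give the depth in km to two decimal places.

n/n₀ = 1/3 ⇒ exp(−c·d) = 1/3 ⇒ d = ln(3) / c
d = 1.0986 / 0.356 = 3.086 km

3.09 km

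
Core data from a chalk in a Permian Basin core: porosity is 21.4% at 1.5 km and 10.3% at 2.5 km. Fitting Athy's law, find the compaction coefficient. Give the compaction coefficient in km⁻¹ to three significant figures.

0.731 km⁻¹

Athy: φ(Z) = φ₀ e^(−kZ) ⇒ φ₁/φ₂ = e^{k(Z₂−Z₁)} ⇒ k = ln(φ₁/φ₂)/(Z₂−Z₁)
k = ln(0.214/0.103) / (2.5 − 1.5) = ln(2.078) / 1 = 0.7312 / 1 = 0.7312 km⁻¹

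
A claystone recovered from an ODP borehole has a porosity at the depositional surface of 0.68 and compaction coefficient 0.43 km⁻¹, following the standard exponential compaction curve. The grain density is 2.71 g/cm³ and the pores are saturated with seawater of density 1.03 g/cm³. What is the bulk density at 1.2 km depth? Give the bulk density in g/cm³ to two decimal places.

2.03 g/cm³

Porosity at depth: φ = 0.68·exp(−0.43×1.2) = 0.68×0.5969 = 0.4059
Bulk density: ρ_b = (1−φ)ρ_g + φ·ρ_f = 0.5941×2.71 + 0.4059×1.03
       = 1.610 + 0.418 = 2.028 g/cm³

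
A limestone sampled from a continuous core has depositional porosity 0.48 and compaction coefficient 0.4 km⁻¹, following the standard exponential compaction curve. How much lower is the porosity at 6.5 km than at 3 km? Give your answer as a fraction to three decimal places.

0.109

φ(3) = 0.48·e^(−0.4×3) = 0.1446
φ(6.5) = 0.48·e^(−0.4×6.5) = 0.0357
Δφ = 0.1446 − 0.0357 = 0.1089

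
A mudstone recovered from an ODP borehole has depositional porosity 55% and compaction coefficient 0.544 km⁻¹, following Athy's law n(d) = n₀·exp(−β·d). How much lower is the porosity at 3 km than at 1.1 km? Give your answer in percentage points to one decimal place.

19.5 percentage points

n(1.1) = 0.55·e^(−0.544×1.1) = 0.3023
n(3) = 0.55·e^(−0.544×3) = 0.1075
Δn = 0.3023 − 0.1075 = 0.1948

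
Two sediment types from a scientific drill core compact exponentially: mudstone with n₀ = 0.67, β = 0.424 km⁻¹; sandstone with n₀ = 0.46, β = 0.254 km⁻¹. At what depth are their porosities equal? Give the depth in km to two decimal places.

2.21 km

Set n₀ₐ e^(−βₐz) = n₀ᵦ e^(−βᵦz) ⇒ ln(n₀ₐ/n₀ᵦ) = (βₐ − βᵦ)·z
z = ln(0.67/0.46) / (0.424 − 0.254) = 0.3761 / 0.17 = 2.212 km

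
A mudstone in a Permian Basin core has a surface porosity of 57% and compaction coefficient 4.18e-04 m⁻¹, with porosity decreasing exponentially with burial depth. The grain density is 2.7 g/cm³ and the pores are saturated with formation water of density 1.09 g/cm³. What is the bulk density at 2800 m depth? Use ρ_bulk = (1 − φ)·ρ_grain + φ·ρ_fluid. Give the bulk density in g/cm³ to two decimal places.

2.42 g/cm³

Working in km (1 km = 1000 m; k in km⁻¹ = k in m⁻¹ × 1000):
Porosity at depth: φ = 0.57·exp(−0.418×2.8) = 0.57×0.3102 = 0.1768
Bulk density: ρ_b = (1−φ)ρ_g + φ·ρ_f = 0.8232×2.7 + 0.1768×1.09
       = 2.223 + 0.193 = 2.415 g/cm³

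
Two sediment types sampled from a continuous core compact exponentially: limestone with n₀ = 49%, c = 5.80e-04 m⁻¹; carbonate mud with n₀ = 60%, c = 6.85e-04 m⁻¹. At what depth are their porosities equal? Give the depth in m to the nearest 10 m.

Working in km (1 km = 1000 m; c in km⁻¹ = c in m⁻¹ × 1000):
Set n₀ₐ e^(−cₐZ) = n₀ᵦ e^(−cᵦZ) ⇒ ln(n₀ₐ/n₀ᵦ) = (cₐ − cᵦ)·Z
Z = ln(0.49/0.6) / (0.58 − 0.685) = -0.2025 / -0.105 = 1.929 km

1930 m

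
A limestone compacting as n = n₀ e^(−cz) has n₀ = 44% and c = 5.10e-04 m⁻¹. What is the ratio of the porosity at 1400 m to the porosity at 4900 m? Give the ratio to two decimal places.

5.96

Working in km (1 km = 1000 m; c in km⁻¹ = c in m⁻¹ × 1000):
n(z₁)/n(z₂) = e^(−c·z₁)/e^(−c·z₂) = e^{c(z₂−z₁)}
= exp(0.51 × 3.5) = exp(1.785) = 5.9596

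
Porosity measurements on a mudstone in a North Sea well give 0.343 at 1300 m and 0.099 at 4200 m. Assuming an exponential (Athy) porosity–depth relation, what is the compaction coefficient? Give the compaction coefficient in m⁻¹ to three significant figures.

0.000428 m⁻¹

Working in km (1 km = 1000 m; k in km⁻¹ = k in m⁻¹ × 1000):
Athy: phi(z) = phi₀ e^(−kz) ⇒ phi₁/phi₂ = e^{k(z₂−z₁)} ⇒ k = ln(phi₁/phi₂)/(z₂−z₁)
k = ln(0.343/0.099) / (4.2 − 1.3) = ln(3.465) / 2.9 = 1.2426 / 2.9 = 0.4285 km⁻¹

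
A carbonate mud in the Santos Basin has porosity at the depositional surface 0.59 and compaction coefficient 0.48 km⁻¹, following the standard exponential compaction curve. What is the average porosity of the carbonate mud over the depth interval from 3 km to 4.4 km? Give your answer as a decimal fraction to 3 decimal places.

⟨φ⟩ = (1/(Z₂−Z₁)) ∫ φ₀ e^(−kZ) dZ = φ₀·(e^(−k·Z₁) − e^(−k·Z₂)) / (k·(Z₂−Z₁))
e^(−0.48×3) = 0.2369; e^(−0.48×4.4) = 0.1210
⟨φ⟩ = 0.59 × (0.2369 − 0.1210) / (0.48 × 1.4) = 0.59 × 0.1725 = 0.1018

0.102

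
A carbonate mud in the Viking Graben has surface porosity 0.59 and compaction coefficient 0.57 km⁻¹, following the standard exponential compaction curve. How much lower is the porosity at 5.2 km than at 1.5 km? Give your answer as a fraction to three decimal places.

0.220

phi(1.5) = 0.59·e^(−0.57×1.5) = 0.2509
phi(5.2) = 0.59·e^(−0.57×5.2) = 0.0305
Δphi = 0.2509 − 0.0305 = 0.2205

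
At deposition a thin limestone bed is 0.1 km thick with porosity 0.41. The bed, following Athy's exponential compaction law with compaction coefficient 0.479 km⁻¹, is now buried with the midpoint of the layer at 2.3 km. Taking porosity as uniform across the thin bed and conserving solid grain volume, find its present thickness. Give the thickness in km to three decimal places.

Porosity at 2.3 km: n = 0.41·exp(−0.479×2.3) = 0.1362
Solid-volume conservation: h(1−n) = h₀(1−n₀) ⇒ h = h₀·(1−n₀)/(1−n)
h = 0.1 × (1 − 0.41)/(1 − 0.1362) = 0.1 × 0.6831 = 0.0683 km

0.068 km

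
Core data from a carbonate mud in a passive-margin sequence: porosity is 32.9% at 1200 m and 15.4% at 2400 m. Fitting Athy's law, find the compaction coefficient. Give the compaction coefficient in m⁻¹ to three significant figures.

0.000633 m⁻¹

Working in km (1 km = 1000 m; c in km⁻¹ = c in m⁻¹ × 1000):
Athy: phi(Z) = phi₀ e^(−cZ) ⇒ phi₁/phi₂ = e^{c(Z₂−Z₁)} ⇒ c = ln(phi₁/phi₂)/(Z₂−Z₁)
c = ln(0.329/0.154) / (2.4 − 1.2) = ln(2.136) / 1.2 = 0.7591 / 1.2 = 0.6326 km⁻¹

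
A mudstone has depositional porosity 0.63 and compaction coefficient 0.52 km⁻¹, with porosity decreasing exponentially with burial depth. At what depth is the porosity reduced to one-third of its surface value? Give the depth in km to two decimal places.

2.11 km

φ/φ₀ = 1/3 ⇒ exp(−c·d) = 1/3 ⇒ d = ln(3) / c
d = 1.0986 / 0.52 = 2.113 km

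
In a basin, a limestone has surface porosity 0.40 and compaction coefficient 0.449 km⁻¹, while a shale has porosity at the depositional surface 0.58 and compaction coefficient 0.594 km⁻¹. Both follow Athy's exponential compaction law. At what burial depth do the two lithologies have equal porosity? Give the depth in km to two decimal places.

Set n₀ₐ e^(−cₐz) = n₀ᵦ e^(−cᵦz) ⇒ ln(n₀ₐ/n₀ᵦ) = (cₐ − cᵦ)·z
z = ln(0.4/0.58) / (0.449 − 0.594) = -0.3716 / -0.145 = 2.563 km

2.56 km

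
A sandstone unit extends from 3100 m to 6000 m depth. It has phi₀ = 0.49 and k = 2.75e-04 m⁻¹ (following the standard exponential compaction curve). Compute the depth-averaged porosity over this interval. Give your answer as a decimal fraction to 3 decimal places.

Working in km (1 km = 1000 m; k in km⁻¹ = k in m⁻¹ × 1000):
⟨phi⟩ = (1/(d₂−d₁)) ∫ phi₀ e^(−kd) dd = phi₀·(e^(−k·d₁) − e^(−k·d₂)) / (k·(d₂−d₁))
e^(−0.275×3.1) = 0.4263; e^(−0.275×6) = 0.1920
⟨phi⟩ = 0.49 × (0.4263 − 0.1920) / (0.275 × 2.9) = 0.49 × 0.2938 = 0.1440

0.144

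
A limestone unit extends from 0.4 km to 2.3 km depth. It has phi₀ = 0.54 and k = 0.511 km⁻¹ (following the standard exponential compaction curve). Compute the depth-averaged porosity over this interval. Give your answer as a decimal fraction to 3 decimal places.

⟨phi⟩ = (1/(d₂−d₁)) ∫ phi₀ e^(−kd) dd = phi₀·(e^(−k·d₁) − e^(−k·d₂)) / (k·(d₂−d₁))
e^(−0.511×0.4) = 0.8151; e^(−0.511×2.3) = 0.3087
⟨phi⟩ = 0.54 × (0.8151 − 0.3087) / (0.511 × 1.9) = 0.54 × 0.5216 = 0.2817

0.282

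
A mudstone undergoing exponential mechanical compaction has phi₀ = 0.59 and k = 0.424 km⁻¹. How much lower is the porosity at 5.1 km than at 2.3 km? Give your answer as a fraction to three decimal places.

phi(2.3) = 0.59·e^(−0.424×2.3) = 0.2225
phi(5.1) = 0.59·e^(−0.424×5.1) = 0.0679
Δphi = 0.2225 − 0.0679 = 0.1546

0.155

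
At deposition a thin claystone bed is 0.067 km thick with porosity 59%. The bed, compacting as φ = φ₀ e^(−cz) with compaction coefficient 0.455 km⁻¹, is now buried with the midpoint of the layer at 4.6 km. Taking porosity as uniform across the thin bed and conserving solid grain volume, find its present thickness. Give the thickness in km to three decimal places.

Porosity at 4.6 km: φ = 0.59·exp(−0.455×4.6) = 0.0728
Solid-volume conservation: h(1−φ) = h₀(1−φ₀) ⇒ h = h₀·(1−φ₀)/(1−φ)
h = 0.067 × (1 − 0.59)/(1 − 0.0728) = 0.067 × 0.4422 = 0.0296 km

0.030 km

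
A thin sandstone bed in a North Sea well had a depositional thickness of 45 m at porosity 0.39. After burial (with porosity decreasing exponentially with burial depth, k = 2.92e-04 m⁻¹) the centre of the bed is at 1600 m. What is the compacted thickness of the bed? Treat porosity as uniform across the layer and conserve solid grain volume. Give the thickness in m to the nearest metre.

36 m

Working in km (1 km = 1000 m; k in km⁻¹ = k in m⁻¹ × 1000):
Porosity at 1.6 km: n = 0.39·exp(−0.292×1.6) = 0.2444
Solid-volume conservation: h(1−n) = h₀(1−n₀) ⇒ h = h₀·(1−n₀)/(1−n)
h = 0.045 × (1 − 0.39)/(1 − 0.2444) = 0.045 × 0.8073 = 0.0363 km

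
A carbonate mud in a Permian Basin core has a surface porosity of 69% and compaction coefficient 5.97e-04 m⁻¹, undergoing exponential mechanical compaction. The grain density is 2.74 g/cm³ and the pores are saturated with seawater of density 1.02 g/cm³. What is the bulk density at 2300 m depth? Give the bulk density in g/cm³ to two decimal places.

2.44 g/cm³

Working in km (1 km = 1000 m; c in km⁻¹ = c in m⁻¹ × 1000):
Porosity at depth: phi = 0.69·exp(−0.597×2.3) = 0.69×0.2533 = 0.1748
Bulk density: ρ_b = (1−phi)ρ_g + phi·ρ_f = 0.8252×2.74 + 0.1748×1.02
       = 2.261 + 0.178 = 2.439 g/cm³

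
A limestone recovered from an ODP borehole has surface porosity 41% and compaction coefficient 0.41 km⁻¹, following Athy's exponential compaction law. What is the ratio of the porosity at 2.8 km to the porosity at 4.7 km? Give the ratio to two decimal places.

n(d₁)/n(d₂) = e^(−k·d₁)/e^(−k·d₂) = e^{k(d₂−d₁)}
= exp(0.41 × 1.9) = exp(0.779) = 2.1793

2.18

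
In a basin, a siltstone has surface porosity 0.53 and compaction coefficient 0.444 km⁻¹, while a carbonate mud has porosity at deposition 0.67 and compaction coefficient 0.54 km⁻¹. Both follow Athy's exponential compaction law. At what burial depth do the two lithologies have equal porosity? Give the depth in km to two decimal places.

2.44 km

Set n₀ₐ e^(−kₐz) = n₀ᵦ e^(−kᵦz) ⇒ ln(n₀ₐ/n₀ᵦ) = (kₐ − kᵦ)·z
z = ln(0.53/0.67) / (0.444 − 0.54) = -0.2344 / -0.096 = 2.442 km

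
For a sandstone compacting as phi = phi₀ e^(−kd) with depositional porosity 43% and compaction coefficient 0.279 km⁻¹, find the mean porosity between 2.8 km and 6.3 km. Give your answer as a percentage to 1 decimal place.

12.6%

⟨phi⟩ = (1/(d₂−d₁)) ∫ phi₀ e^(−kd) dd = phi₀·(e^(−k·d₁) − e^(−k·d₂)) / (k·(d₂−d₁))
e^(−0.279×2.8) = 0.4579; e^(−0.279×6.3) = 0.1724
⟨phi⟩ = 0.43 × (0.4579 − 0.1724) / (0.279 × 3.5) = 0.43 × 0.2923 = 0.1257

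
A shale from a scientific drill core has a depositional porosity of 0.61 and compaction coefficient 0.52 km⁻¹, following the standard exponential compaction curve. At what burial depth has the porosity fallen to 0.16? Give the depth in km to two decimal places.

Invert Athy's law: z = ln(phi₀/phi) / k
z = ln(0.61/0.16) / 0.52 = ln(3.812) / 0.52 = 1.3383 / 0.52 = 2.574 km

2.57 km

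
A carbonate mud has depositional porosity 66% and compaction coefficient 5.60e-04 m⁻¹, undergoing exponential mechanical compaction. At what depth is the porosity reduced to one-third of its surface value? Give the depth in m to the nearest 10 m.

Working in km (1 km = 1000 m; c in km⁻¹ = c in m⁻¹ × 1000):
phi/phi₀ = 1/3 ⇒ exp(−c·z) = 1/3 ⇒ z = ln(3) / c
z = 1.0986 / 0.56 = 1.962 km

1960 m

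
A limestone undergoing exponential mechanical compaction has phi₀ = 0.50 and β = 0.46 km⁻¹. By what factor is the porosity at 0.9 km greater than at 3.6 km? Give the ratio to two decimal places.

3.46

phi(d₁)/phi(d₂) = e^(−β·d₁)/e^(−β·d₂) = e^{β(d₂−d₁)}
= exp(0.46 × 2.7) = exp(1.242) = 3.4625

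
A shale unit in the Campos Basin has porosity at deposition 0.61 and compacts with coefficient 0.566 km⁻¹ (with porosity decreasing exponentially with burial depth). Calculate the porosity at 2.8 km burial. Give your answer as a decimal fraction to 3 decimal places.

φ = φ₀·exp(−β·Z) = 0.61 × exp(−0.566 × 2.8) = 0.61 × exp(−1.585)
  = 0.61 × 0.2050 = 0.1250

0.125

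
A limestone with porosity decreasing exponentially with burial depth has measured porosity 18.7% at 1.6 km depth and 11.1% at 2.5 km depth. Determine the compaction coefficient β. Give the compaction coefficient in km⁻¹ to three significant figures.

Athy: n(Z) = n₀ e^(−βZ) ⇒ n₁/n₂ = e^{β(Z₂−Z₁)} ⇒ β = ln(n₁/n₂)/(Z₂−Z₁)
β = ln(0.187/0.111) / (2.5 − 1.6) = ln(1.685) / 0.9 = 0.5216 / 0.9 = 0.5795 km⁻¹

0.580 km⁻¹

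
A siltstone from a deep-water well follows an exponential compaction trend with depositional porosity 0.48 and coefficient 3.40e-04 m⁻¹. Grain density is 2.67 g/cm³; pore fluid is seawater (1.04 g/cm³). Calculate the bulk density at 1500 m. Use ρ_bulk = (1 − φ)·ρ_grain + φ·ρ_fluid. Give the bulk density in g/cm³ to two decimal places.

2.20 g/cm³

Working in km (1 km = 1000 m; k in km⁻¹ = k in m⁻¹ × 1000):
Porosity at depth: n = 0.48·exp(−0.34×1.5) = 0.48×0.6005 = 0.2882
Bulk density: ρ_b = (1−n)ρ_g + n·ρ_f = 0.7118×2.67 + 0.2882×1.04
       = 1.900 + 0.300 = 2.200 g/cm³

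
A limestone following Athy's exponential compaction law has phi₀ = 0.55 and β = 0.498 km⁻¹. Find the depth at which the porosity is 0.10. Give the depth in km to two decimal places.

Invert Athy's law: Z = ln(phi₀/phi) / β
Z = ln(0.55/0.1) / 0.498 = ln(5.5) / 0.498 = 1.7047 / 0.498 = 3.423 km

3.42 km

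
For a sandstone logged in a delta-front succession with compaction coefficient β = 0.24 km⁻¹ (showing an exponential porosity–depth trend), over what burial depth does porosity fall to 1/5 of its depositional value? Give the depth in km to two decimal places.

phi/phi₀ = 1/5 ⇒ exp(−β·z) = 1/5 ⇒ z = ln(5) / β
z = 1.6094 / 0.24 = 6.706 km

6.71 km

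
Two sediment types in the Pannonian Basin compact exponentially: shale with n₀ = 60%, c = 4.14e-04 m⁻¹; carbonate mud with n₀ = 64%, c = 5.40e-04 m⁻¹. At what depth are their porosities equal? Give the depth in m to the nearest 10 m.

Working in km (1 km = 1000 m; c in km⁻¹ = c in m⁻¹ × 1000):
Set n₀ₐ e^(−cₐZ) = n₀ᵦ e^(−cᵦZ) ⇒ ln(n₀ₐ/n₀ᵦ) = (cₐ − cᵦ)·Z
Z = ln(0.6/0.64) / (0.414 − 0.54) = -0.0645 / -0.126 = 0.512 km

510 m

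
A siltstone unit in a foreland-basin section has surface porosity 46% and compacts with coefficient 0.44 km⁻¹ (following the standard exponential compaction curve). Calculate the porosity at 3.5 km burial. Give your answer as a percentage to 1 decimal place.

phi = phi₀·exp(−c·z) = 0.46 × exp(−0.44 × 3.5) = 0.46 × exp(−1.54)
  = 0.46 × 0.2144 = 0.0986

9.9%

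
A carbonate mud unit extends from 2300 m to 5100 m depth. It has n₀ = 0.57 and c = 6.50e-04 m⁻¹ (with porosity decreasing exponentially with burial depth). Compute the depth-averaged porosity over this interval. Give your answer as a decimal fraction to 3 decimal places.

0.059

Working in km (1 km = 1000 m; c in km⁻¹ = c in m⁻¹ × 1000):
⟨n⟩ = (1/(Z₂−Z₁)) ∫ n₀ e^(−cZ) dZ = n₀·(e^(−c·Z₁) − e^(−c·Z₂)) / (c·(Z₂−Z₁))
e^(−0.65×2.3) = 0.2242; e^(−0.65×5.1) = 0.0363
⟨n⟩ = 0.57 × (0.2242 − 0.0363) / (0.65 × 2.8) = 0.57 × 0.1032 = 0.0589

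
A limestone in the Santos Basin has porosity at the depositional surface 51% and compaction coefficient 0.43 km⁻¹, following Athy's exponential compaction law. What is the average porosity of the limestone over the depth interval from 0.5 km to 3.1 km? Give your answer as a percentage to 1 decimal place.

24.8%

⟨n⟩ = (1/(Z₂−Z₁)) ∫ n₀ e^(−βZ) dZ = n₀·(e^(−β·Z₁) − e^(−β·Z₂)) / (β·(Z₂−Z₁))
e^(−0.43×0.5) = 0.8065; e^(−0.43×3.1) = 0.2637
⟨n⟩ = 0.51 × (0.8065 − 0.2637) / (0.43 × 2.6) = 0.51 × 0.4856 = 0.2476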